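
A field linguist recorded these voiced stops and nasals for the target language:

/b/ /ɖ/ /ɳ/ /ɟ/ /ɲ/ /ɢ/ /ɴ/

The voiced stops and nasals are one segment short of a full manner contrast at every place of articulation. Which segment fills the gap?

Oral stop: /b/ (bilabial), /ɖ/ (retroflex), /ɟ/ (palatal), /ɢ/ (uvular).
Nasal: /ɳ/ (retroflex), /ɲ/ (palatal), /ɴ/ (uvular).
The bilabial row has no nasal member, so the gap is the bilabial nasal /m/.

/m/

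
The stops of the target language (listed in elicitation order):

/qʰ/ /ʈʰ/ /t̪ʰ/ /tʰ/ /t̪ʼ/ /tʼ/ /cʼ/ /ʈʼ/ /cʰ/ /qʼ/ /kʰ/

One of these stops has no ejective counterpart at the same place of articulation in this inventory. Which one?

/kʰ/

Dental: /t̪ʰ/ ~ /t̪ʼ/
Alveolar: /tʰ/ ~ /tʼ/
Retroflex: /ʈʰ/ ~ /ʈʼ/
Palatal: /cʰ/ ~ /cʼ/
Uvular: /qʰ/ ~ /qʼ/
Velar: only /kʰ/ (aspirated); no ejective partner.
So /kʰ/ is the unpaired segment.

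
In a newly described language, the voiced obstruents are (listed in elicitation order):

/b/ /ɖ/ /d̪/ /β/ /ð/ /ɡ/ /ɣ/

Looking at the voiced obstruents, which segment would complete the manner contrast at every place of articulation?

place of articulation  stop      fricative
bilabial          b         β       
dental            d̪        ð       
retroflex         ɖ         —       
velar             ɡ         ɣ       
The retroflex row has no fricative member, so the gap is the retroflex fricative /ʐ/.

/ʐ/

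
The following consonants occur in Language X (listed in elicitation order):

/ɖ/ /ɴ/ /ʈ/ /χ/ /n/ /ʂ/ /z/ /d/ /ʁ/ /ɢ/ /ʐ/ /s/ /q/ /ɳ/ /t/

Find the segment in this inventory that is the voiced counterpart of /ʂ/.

/ʐ/

/ʂ/ is a voiceless retroflex fricative.
The voiced counterpart is a voiced retroflex fricative — in this inventory, /ʐ/.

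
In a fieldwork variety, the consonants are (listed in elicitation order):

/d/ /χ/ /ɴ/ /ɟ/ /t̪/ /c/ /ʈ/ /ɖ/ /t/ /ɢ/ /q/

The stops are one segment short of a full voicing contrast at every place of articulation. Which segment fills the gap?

Voiceless: /t̪/ (dental), /t/ (alveolar), /ʈ/ (retroflex), /c/ (palatal), /q/ (uvular).
Voiced: /d/ (alveolar), /ɖ/ (retroflex), /ɟ/ (palatal), /ɢ/ (uvular).
The dental row has no voiced member, so the gap is the voiced dental stop /d̪/.

/d̪/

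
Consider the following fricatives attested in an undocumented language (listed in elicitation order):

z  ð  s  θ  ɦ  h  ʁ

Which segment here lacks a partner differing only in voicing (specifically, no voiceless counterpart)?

/ʁ/

Dental: /θ/ ~ /ð/
Alveolar: /s/ ~ /z/
Glottal: /h/ ~ /ɦ/
Uvular: only /ʁ/ (voiced); no voiceless partner.
So /ʁ/ is the unpaired segment.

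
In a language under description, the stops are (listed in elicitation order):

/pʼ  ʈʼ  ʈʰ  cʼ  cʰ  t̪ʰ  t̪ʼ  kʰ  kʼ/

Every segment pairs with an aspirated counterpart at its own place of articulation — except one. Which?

Dental: /t̪ʰ/ ~ /t̪ʼ/
Retroflex: /ʈʰ/ ~ /ʈʼ/
Palatal: /cʰ/ ~ /cʼ/
Velar: /kʰ/ ~ /kʼ/
Bilabial: only /pʼ/ (ejective); no aspirated partner.
So /pʼ/ is the unpaired segment.

/pʼ/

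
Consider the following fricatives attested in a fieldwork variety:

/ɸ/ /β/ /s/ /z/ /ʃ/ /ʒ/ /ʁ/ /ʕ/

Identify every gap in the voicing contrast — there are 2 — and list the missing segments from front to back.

bilabial: voiceless /ɸ/, voiced /β/.
alveolar: voiceless /s/, voiced /z/.
postalveolar: voiceless /ʃ/, voiced /ʒ/.
uvular: voiceless —, voiced /ʁ/.
pharyngeal: voiceless —, voiced /ʕ/.
Gaps, from front to back: uvular lacks voiceless (/χ/); pharyngeal lacks voiceless (/ħ/).

/χ/, /ħ/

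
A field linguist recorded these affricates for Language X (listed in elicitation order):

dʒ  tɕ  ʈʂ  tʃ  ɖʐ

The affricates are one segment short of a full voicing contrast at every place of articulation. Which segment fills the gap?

/dʑ/

place of articulation  voiceless  voiced  
postalveolar      tʃ        dʒ      
retroflex         ʈʂ        ɖʐ      
alveolo-palatal   tɕ        —       
The alveolo-palatal row has no voiced member, so the gap is the voiced alveolo-palatal affricate /dʑ/.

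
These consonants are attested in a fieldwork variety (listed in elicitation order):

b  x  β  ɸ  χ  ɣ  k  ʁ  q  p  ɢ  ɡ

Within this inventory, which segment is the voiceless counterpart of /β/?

/β/ is a voiced bilabial fricative.
The voiceless counterpart is a voiceless bilabial fricative — in this inventory, /ɸ/.

/ɸ/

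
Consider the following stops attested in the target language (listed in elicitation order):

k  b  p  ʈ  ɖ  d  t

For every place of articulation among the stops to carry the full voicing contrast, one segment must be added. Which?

bilabial: voiceless /p/, voiced /b/.
alveolar: voiceless /t/, voiced /d/.
retroflex: voiceless /ʈ/, voiced /ɖ/.
velar: voiceless /k/, voiced —.
The velar row has no voiced member, so the gap is the voiced velar stop /ɡ/.

/ɡ/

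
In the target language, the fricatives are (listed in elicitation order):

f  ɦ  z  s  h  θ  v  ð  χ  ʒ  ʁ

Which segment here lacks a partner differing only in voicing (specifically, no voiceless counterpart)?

Labiodental: /f/ ~ /v/
Dental: /θ/ ~ /ð/
Alveolar: /s/ ~ /z/
Uvular: /χ/ ~ /ʁ/
Glottal: /h/ ~ /ɦ/
Postalveolar: only /ʒ/ (voiced); no voiceless partner.
So /ʒ/ is the unpaired segment.

/ʒ/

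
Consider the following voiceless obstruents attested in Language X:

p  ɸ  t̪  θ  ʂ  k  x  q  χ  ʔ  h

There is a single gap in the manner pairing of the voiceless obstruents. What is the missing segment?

/ʈ/

place of articulation  stop      fricative
bilabial          p         ɸ       
dental            t̪        θ       
retroflex         —         ʂ       
velar             k         x       
uvular            q         χ       
glottal           ʔ         h       
The retroflex row has no stop member, so the gap is the retroflex stop /ʈ/.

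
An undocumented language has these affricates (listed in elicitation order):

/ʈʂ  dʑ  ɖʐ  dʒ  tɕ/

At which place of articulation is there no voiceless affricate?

postalveolar: voiceless —, voiced /dʒ/.
retroflex: voiceless /ʈʂ/, voiced /ɖʐ/.
alveolo-palatal: voiceless /tɕ/, voiced /dʑ/.
Every place of articulation has a voiceless member except postalveolar, where /tʃ/ would be expected.

postalveolar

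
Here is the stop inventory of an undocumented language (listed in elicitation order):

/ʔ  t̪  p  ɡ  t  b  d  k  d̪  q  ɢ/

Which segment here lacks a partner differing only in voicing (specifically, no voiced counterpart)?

/ʔ/

Bilabial: /p/ ~ /b/
Dental: /t̪/ ~ /d̪/
Alveolar: /t/ ~ /d/
Velar: /k/ ~ /ɡ/
Uvular: /q/ ~ /ɢ/
Glottal: only /ʔ/ (voiceless); no voiced partner.
So /ʔ/ is the unpaired segment.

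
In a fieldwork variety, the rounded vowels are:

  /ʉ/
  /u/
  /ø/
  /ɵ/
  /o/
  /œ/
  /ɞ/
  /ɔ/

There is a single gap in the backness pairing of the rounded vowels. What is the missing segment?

/y/

height            front     central   back    
high              —         ʉ         u       
high-mid          ø         ɵ         o       
low-mid           œ         ɞ         ɔ       
The high row has no front member, so the gap is the high front rounded vowel /y/.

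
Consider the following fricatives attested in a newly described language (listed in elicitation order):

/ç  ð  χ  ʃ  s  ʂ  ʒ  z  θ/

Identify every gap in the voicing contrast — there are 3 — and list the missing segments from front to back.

Voiceless: /θ/ (dental), /s/ (alveolar), /ʃ/ (postalveolar), /ʂ/ (retroflex), /ç/ (palatal), /χ/ (uvular).
Voiced: /ð/ (dental), /z/ (alveolar), /ʒ/ (postalveolar).
Gaps, from front to back: retroflex lacks voiced (/ʐ/); palatal lacks voiced (/ʝ/); uvular lacks voiced (/ʁ/).

/ʐ/, /ʝ/, /ʁ/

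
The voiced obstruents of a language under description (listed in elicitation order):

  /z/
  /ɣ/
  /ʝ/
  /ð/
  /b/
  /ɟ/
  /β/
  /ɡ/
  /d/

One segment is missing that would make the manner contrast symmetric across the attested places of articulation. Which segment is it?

/d̪/

place of articulation  stop      fricative
bilabial          b         β       
dental            —         ð       
alveolar          d         z       
palatal           ɟ         ʝ       
velar             ɡ         ɣ       
The dental row has no stop member, so the gap is the dental stop /d̪/.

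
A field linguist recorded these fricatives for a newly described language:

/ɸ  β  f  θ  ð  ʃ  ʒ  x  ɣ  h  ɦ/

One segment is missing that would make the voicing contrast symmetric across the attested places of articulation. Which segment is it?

Voiceless: /ɸ/ (bilabial), /f/ (labiodental), /θ/ (dental), /ʃ/ (postalveolar), /x/ (velar), /h/ (glottal).
Voiced: /β/ (bilabial), /ð/ (dental), /ʒ/ (postalveolar), /ɣ/ (velar), /ɦ/ (glottal).
The labiodental row has no voiced member, so the gap is the voiced labiodental fricative /v/.

/v/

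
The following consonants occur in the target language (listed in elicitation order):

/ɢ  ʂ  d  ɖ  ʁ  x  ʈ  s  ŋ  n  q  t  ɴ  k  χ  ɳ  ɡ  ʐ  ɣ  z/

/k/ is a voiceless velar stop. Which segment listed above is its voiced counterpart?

The voiced counterpart is a voiced velar stop — in this inventory, /ɡ/.

/ɡ/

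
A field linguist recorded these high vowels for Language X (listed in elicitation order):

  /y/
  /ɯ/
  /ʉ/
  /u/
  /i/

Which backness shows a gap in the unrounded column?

central

front: unrounded /i/, rounded /y/.
central: unrounded —, rounded /ʉ/.
back: unrounded /ɯ/, rounded /u/.
Every backness has an unrounded member except central, where /ɨ/ would be expected.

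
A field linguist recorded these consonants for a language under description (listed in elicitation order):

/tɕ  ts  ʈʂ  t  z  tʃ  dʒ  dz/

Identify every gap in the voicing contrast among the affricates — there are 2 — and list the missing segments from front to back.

/ɖʐ/, /dʑ/

alveolar: voiceless /ts/, voiced /dz/.
postalveolar: voiceless /tʃ/, voiced /dʒ/.
retroflex: voiceless /ʈʂ/, voiced —.
alveolo-palatal: voiceless /tɕ/, voiced —.
Gaps, from front to back: retroflex lacks voiced (/ɖʐ/); alveolo-palatal lacks voiced (/dʑ/).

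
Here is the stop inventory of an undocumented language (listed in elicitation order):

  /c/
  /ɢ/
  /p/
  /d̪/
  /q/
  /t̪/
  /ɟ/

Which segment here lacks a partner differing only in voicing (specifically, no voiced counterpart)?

Dental: /t̪/ ~ /d̪/
Palatal: /c/ ~ /ɟ/
Uvular: /q/ ~ /ɢ/
Bilabial: only /p/ (voiceless); no voiced partner.
So /p/ is the unpaired segment.

/p/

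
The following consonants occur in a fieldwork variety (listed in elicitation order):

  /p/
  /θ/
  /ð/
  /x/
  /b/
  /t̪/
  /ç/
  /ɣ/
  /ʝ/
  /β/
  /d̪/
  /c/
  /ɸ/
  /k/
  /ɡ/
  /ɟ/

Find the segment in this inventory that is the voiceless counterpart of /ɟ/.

/c/

/ɟ/ is a voiced palatal stop.
The voiceless counterpart is a voiceless palatal stop — in this inventory, /c/.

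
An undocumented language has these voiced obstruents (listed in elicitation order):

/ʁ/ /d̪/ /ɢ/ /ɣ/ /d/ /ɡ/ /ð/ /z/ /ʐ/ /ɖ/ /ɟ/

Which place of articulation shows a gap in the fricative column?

palatal

Stop: /d̪/ (dental), /d/ (alveolar), /ɖ/ (retroflex), /ɟ/ (palatal), /ɡ/ (velar), /ɢ/ (uvular).
Fricative: /ð/ (dental), /z/ (alveolar), /ʐ/ (retroflex), /ɣ/ (velar), /ʁ/ (uvular).
Every place of articulation has a fricative member except palatal, where /ʝ/ would be expected.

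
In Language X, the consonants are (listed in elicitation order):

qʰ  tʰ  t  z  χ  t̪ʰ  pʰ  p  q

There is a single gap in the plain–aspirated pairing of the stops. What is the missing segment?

Plain: /p/ (bilabial), /t/ (alveolar), /q/ (uvular).
Aspirated: /pʰ/ (bilabial), /t̪ʰ/ (dental), /tʰ/ (alveolar), /qʰ/ (uvular).
The dental row has no plain member, so the gap is the plain dental stop /t̪/.

/t̪/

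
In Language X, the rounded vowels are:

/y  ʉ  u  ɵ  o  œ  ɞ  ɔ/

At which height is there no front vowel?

high: front /y/, central /ʉ/, back /u/.
high-mid: front —, central /ɵ/, back /o/.
low-mid: front /œ/, central /ɞ/, back /ɔ/.
Every height has a front member except high-mid, where /ø/ would be expected.

high-mid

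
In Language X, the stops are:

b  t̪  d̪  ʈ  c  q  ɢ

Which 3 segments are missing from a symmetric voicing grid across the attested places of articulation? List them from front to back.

place of articulation  voiceless  voiced  
bilabial          —         b       
dental            t̪        d̪      
retroflex         ʈ         —       
palatal           c         —       
uvular            q         ɢ       
Gaps, from front to back: bilabial lacks voiceless (/p/); retroflex lacks voiced (/ɖ/); palatal lacks voiced (/ɟ/).

/p/, /ɖ/, /ɟ/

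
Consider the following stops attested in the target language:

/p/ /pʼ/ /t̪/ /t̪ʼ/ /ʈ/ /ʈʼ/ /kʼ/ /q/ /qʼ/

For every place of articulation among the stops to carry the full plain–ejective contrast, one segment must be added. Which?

/k/

place of articulation  plain     ejective
bilabial          p         pʼ      
dental            t̪        t̪ʼ     
retroflex         ʈ         ʈʼ      
velar             —         kʼ      
uvular            q         qʼ      
The velar row has no plain member, so the gap is the plain velar stop /k/.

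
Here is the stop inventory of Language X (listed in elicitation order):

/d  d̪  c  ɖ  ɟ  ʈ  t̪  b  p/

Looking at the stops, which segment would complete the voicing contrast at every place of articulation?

/t/

Voiceless: /p/ (bilabial), /t̪/ (dental), /ʈ/ (retroflex), /c/ (palatal).
Voiced: /b/ (bilabial), /d̪/ (dental), /d/ (alveolar), /ɖ/ (retroflex), /ɟ/ (palatal).
The alveolar row has no voiceless member, so the gap is the voiceless alveolar stop /t/.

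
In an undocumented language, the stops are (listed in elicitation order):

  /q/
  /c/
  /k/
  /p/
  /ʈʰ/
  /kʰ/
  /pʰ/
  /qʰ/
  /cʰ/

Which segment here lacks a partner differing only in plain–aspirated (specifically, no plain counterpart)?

/ʈʰ/

Bilabial: /p/ ~ /pʰ/
Palatal: /c/ ~ /cʰ/
Velar: /k/ ~ /kʰ/
Uvular: /q/ ~ /qʰ/
Retroflex: only /ʈʰ/ (aspirated); no plain partner.
So /ʈʰ/ is the unpaired segment.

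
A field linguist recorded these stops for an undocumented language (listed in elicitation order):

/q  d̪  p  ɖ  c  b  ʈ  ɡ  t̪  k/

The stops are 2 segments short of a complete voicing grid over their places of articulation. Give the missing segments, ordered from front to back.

/ɟ/, /ɢ/

bilabial: voiceless /p/, voiced /b/.
dental: voiceless /t̪/, voiced /d̪/.
retroflex: voiceless /ʈ/, voiced /ɖ/.
palatal: voiceless /c/, voiced —.
velar: voiceless /k/, voiced /ɡ/.
uvular: voiceless /q/, voiced —.
Gaps, from front to back: palatal lacks voiced (/ɟ/); uvular lacks voiced (/ɢ/).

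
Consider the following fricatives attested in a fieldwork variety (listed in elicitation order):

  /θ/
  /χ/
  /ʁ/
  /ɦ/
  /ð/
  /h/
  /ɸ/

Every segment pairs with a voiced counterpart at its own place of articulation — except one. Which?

/ɸ/

Dental: /θ/ ~ /ð/
Uvular: /χ/ ~ /ʁ/
Glottal: /h/ ~ /ɦ/
Bilabial: only /ɸ/ (voiceless); no voiced partner.
So /ɸ/ is the unpaired segment.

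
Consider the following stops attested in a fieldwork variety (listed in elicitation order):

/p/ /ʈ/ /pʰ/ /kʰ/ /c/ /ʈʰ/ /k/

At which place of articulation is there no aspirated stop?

bilabial: plain /p/, aspirated /pʰ/.
retroflex: plain /ʈ/, aspirated /ʈʰ/.
palatal: plain /c/, aspirated —.
velar: plain /k/, aspirated /kʰ/.
Every place of articulation has an aspirated member except palatal, where /cʰ/ would be expected.

palatal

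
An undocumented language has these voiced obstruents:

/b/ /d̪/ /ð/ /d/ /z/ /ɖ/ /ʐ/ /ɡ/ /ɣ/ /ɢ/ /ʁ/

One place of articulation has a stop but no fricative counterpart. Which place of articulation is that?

place of articulation  stop      fricative
bilabial          b         —       
dental            d̪        ð       
alveolar          d         z       
retroflex         ɖ         ʐ       
velar             ɡ         ɣ       
uvular            ɢ         ʁ       
Every place of articulation has a fricative member except bilabial, where /β/ would be expected.

bilabial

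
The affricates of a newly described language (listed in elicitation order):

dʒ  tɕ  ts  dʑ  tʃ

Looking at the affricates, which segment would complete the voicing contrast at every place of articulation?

Voiceless: /ts/ (alveolar), /tʃ/ (postalveolar), /tɕ/ (alveolo-palatal).
Voiced: /dʒ/ (postalveolar), /dʑ/ (alveolo-palatal).
The alveolar row has no voiced member, so the gap is the voiced alveolar affricate /dz/.

/dz/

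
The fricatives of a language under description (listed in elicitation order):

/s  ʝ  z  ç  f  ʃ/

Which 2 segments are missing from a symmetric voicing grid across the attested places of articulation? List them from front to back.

/v/, /ʒ/

Voiceless: /f/ (labiodental), /s/ (alveolar), /ʃ/ (postalveolar), /ç/ (palatal).
Voiced: /z/ (alveolar), /ʝ/ (palatal).
Gaps, from front to back: labiodental lacks voiced (/v/); postalveolar lacks voiced (/ʒ/).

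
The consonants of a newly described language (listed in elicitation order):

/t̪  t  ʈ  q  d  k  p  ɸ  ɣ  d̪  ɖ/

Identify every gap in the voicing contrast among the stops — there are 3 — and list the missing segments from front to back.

/b/, /ɡ/, /ɢ/

place of articulation  voiceless  voiced  
bilabial          p         —       
dental            t̪        d̪      
alveolar          t         d       
retroflex         ʈ         ɖ       
velar             k         —       
uvular            q         —       
Gaps, from front to back: bilabial lacks voiced (/b/); velar lacks voiced (/ɡ/); uvular lacks voiced (/ɢ/).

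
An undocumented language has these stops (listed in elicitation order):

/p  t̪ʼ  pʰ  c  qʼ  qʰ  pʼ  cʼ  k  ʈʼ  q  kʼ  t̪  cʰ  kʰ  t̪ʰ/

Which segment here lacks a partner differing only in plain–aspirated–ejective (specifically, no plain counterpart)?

Bilabial: /p/ ~ /pʰ/ ~ /pʼ/
Dental: /t̪/ ~ /t̪ʰ/ ~ /t̪ʼ/
Palatal: /c/ ~ /cʰ/ ~ /cʼ/
Velar: /k/ ~ /kʰ/ ~ /kʼ/
Uvular: /q/ ~ /qʰ/ ~ /qʼ/
Retroflex: only /ʈʼ/ (ejective); no plain partner.
So /ʈʼ/ is the unpaired segment.

/ʈʼ/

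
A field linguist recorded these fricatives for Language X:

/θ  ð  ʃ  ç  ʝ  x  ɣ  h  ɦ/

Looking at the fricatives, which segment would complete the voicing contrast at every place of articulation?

place of articulation  voiceless  voiced  
dental            θ         ð       
postalveolar      ʃ         —       
palatal           ç         ʝ       
velar             x         ɣ       
glottal           h         ɦ       
The postalveolar row has no voiced member, so the gap is the voiced postalveolar fricative /ʒ/.

/ʒ/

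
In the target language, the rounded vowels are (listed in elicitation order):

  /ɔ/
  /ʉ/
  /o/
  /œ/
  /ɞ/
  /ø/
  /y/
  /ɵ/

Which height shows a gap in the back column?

high: front /y/, central /ʉ/, back —.
high-mid: front /ø/, central /ɵ/, back /o/.
low-mid: front /œ/, central /ɞ/, back /ɔ/.
Every height has a back member except high, where /u/ would be expected.

high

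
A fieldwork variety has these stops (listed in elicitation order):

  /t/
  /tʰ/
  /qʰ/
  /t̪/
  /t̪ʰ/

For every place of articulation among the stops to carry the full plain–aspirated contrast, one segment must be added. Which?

Plain: /t̪/ (dental), /t/ (alveolar).
Aspirated: /t̪ʰ/ (dental), /tʰ/ (alveolar), /qʰ/ (uvular).
The uvular row has no plain member, so the gap is the plain uvular stop /q/.

/q/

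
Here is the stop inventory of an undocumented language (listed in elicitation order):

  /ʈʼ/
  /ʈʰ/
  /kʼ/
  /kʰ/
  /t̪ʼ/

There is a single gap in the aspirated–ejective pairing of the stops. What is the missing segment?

place of articulation  aspirated  ejective
dental            —         t̪ʼ     
retroflex         ʈʰ        ʈʼ      
velar             kʰ        kʼ      
The dental row has no aspirated member, so the gap is the aspirated dental stop /t̪ʰ/.

/t̪ʰ/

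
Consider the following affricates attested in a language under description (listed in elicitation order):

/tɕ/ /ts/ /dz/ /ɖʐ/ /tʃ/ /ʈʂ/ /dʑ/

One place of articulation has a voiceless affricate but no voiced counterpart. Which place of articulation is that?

place of articulation  voiceless  voiced  
alveolar          ts        dz      
postalveolar      tʃ        —       
retroflex         ʈʂ        ɖʐ      
alveolo-palatal   tɕ        dʑ      
Every place of articulation has a voiced member except postalveolar, where /dʒ/ would be expected.

postalveolar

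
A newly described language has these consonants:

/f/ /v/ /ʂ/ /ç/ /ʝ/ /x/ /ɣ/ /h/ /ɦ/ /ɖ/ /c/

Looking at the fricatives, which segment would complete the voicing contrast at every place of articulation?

labiodental: voiceless /f/, voiced /v/.
retroflex: voiceless /ʂ/, voiced —.
palatal: voiceless /ç/, voiced /ʝ/.
velar: voiceless /x/, voiced /ɣ/.
glottal: voiceless /h/, voiced /ɦ/.
The retroflex row has no voiced member, so the gap is the voiced retroflex fricative /ʐ/.

/ʐ/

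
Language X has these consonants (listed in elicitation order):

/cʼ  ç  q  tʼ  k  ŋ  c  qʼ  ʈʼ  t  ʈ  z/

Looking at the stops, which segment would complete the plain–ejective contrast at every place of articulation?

/kʼ/

place of articulation  plain     ejective
alveolar          t         tʼ      
retroflex         ʈ         ʈʼ      
palatal           c         cʼ      
velar             k         —       
uvular            q         qʼ      
The velar row has no ejective member, so the gap is the ejective velar stop /kʼ/.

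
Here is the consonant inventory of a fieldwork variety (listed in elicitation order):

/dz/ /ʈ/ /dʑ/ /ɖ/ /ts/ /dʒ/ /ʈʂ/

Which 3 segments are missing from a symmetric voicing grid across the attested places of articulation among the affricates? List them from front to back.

alveolar: voiceless /ts/, voiced /dz/.
postalveolar: voiceless —, voiced /dʒ/.
retroflex: voiceless /ʈʂ/, voiced —.
alveolo-palatal: voiceless —, voiced /dʑ/.
Gaps, from front to back: postalveolar lacks voiceless (/tʃ/); retroflex lacks voiced (/ɖʐ/); alveolo-palatal lacks voiceless (/tɕ/).

/tʃ/, /ɖʐ/, /tɕ/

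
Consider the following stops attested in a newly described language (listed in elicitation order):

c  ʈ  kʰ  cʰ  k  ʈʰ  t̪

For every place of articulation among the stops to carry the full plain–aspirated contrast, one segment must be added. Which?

place of articulation  plain     aspirated
dental            t̪        —       
retroflex         ʈ         ʈʰ      
palatal           c         cʰ      
velar             k         kʰ      
The dental row has no aspirated member, so the gap is the aspirated dental stop /t̪ʰ/.

/t̪ʰ/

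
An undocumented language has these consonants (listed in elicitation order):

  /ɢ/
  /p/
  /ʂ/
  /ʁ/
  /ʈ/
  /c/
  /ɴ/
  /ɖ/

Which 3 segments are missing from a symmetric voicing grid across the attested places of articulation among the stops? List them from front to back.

/b/, /ɟ/, /q/

bilabial: voiceless /p/, voiced —.
retroflex: voiceless /ʈ/, voiced /ɖ/.
palatal: voiceless /c/, voiced —.
uvular: voiceless —, voiced /ɢ/.
Gaps, from front to back: bilabial lacks voiced (/b/); palatal lacks voiced (/ɟ/); uvular lacks voiceless (/q/).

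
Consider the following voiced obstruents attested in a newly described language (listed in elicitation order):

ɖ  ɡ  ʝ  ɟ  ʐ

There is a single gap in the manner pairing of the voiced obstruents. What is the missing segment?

/ɣ/

Stop: /ɖ/ (retroflex), /ɟ/ (palatal), /ɡ/ (velar).
Fricative: /ʐ/ (retroflex), /ʝ/ (palatal).
The velar row has no fricative member, so the gap is the velar fricative /ɣ/.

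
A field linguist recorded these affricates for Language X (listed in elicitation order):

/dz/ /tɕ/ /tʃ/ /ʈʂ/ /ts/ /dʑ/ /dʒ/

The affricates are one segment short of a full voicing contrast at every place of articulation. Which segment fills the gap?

alveolar: voiceless /ts/, voiced /dz/.
postalveolar: voiceless /tʃ/, voiced /dʒ/.
retroflex: voiceless /ʈʂ/, voiced —.
alveolo-palatal: voiceless /tɕ/, voiced /dʑ/.
The retroflex row has no voiced member, so the gap is the voiced retroflex affricate /ɖʐ/.

/ɖʐ/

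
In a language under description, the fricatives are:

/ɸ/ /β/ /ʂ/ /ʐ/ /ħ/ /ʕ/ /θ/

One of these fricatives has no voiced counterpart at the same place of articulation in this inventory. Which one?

Bilabial: /ɸ/ ~ /β/
Retroflex: /ʂ/ ~ /ʐ/
Pharyngeal: /ħ/ ~ /ʕ/
Dental: only /θ/ (voiceless); no voiced partner.
So /θ/ is the unpaired segment.

/θ/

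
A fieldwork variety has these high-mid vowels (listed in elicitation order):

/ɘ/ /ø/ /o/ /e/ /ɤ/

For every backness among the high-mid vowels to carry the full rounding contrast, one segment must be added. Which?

Unrounded: /e/ (front), /ɘ/ (central), /ɤ/ (back).
Rounded: /ø/ (front), /o/ (back).
The central row has no rounded member, so the gap is the central rounded vowel /ɵ/.

/ɵ/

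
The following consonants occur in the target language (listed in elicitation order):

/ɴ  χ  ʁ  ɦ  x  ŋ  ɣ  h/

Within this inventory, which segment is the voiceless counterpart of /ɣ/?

/ɣ/ is a voiced velar fricative.
The voiceless counterpart is a voiceless velar fricative — in this inventory, /x/.

/x/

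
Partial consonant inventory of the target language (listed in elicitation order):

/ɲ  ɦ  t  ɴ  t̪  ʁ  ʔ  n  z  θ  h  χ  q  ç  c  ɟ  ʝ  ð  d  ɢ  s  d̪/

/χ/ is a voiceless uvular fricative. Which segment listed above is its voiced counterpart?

/ʁ/

The voiced counterpart is a voiced uvular fricative — in this inventory, /ʁ/.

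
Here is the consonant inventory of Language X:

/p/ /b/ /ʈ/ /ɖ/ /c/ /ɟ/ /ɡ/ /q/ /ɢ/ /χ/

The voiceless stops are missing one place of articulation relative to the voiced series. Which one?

bilabial: voiceless /p/, voiced /b/.
retroflex: voiceless /ʈ/, voiced /ɖ/.
palatal: voiceless /c/, voiced /ɟ/.
velar: voiceless —, voiced /ɡ/.
uvular: voiceless /q/, voiced /ɢ/.
Every place of articulation has a voiceless member except velar, where /k/ would be expected.

velar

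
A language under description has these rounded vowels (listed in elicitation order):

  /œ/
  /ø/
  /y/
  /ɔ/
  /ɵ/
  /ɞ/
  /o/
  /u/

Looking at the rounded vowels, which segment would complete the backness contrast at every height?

height            front     central   back    
high              y         —         u       
high-mid          ø         ɵ         o       
low-mid           œ         ɞ         ɔ       
The high row has no central member, so the gap is the high central rounded vowel /ʉ/.

/ʉ/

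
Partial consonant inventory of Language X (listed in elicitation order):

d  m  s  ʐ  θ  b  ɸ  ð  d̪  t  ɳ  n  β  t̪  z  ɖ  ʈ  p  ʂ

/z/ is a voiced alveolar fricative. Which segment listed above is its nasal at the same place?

The nasal at the same place is an alveolar nasal — in this inventory, /n/.

/n/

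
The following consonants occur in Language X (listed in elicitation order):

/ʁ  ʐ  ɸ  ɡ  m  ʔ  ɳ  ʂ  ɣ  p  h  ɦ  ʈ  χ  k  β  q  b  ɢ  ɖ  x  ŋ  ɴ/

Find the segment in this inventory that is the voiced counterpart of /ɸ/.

/β/

/ɸ/ is a voiceless bilabial fricative.
The voiced counterpart is a voiced bilabial fricative — in this inventory, /β/.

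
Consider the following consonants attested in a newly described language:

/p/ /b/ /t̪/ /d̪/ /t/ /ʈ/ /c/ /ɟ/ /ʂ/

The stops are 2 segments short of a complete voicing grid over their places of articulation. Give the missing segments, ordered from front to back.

/d/, /ɖ/

bilabial: voiceless /p/, voiced /b/.
dental: voiceless /t̪/, voiced /d̪/.
alveolar: voiceless /t/, voiced —.
retroflex: voiceless /ʈ/, voiced —.
palatal: voiceless /c/, voiced /ɟ/.
Gaps, from front to back: alveolar lacks voiced (/d/); retroflex lacks voiced (/ɖ/).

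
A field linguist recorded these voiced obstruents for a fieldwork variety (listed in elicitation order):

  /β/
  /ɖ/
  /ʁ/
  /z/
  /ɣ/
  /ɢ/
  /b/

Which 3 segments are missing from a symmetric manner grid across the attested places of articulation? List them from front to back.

place of articulation  stop      fricative
bilabial          b         β       
alveolar          —         z       
retroflex         ɖ         —       
velar             —         ɣ       
uvular            ɢ         ʁ       
Gaps, from front to back: alveolar lacks stop (/d/); retroflex lacks fricative (/ʐ/); velar lacks stop (/ɡ/).

/d/, /ʐ/, /ɡ/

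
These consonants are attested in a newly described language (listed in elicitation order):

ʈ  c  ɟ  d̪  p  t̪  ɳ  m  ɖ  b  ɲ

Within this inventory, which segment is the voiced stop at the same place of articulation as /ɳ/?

/ɳ/ is a retroflex nasal.
The voiced stop at the same place is a voiced retroflex stop — in this inventory, /ɖ/.

/ɖ/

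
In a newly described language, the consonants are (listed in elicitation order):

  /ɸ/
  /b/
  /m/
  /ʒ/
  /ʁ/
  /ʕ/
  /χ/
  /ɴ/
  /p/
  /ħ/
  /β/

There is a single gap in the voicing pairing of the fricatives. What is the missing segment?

Voiceless: /ɸ/ (bilabial), /χ/ (uvular), /ħ/ (pharyngeal).
Voiced: /β/ (bilabial), /ʒ/ (postalveolar), /ʁ/ (uvular), /ʕ/ (pharyngeal).
The postalveolar row has no voiceless member, so the gap is the voiceless postalveolar fricative /ʃ/.

/ʃ/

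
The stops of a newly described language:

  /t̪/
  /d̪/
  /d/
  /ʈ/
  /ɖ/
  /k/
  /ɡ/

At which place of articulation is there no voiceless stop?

place of articulation  voiceless  voiced  
dental            t̪        d̪      
alveolar          —         d       
retroflex         ʈ         ɖ       
velar             k         ɡ       
Every place of articulation has a voiceless member except alveolar, where /t/ would be expected.

alveolar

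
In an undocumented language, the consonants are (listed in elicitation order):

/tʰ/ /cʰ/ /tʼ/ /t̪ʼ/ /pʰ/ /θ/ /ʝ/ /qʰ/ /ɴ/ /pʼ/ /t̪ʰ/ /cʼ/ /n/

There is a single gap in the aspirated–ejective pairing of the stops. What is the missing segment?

Aspirated: /pʰ/ (bilabial), /t̪ʰ/ (dental), /tʰ/ (alveolar), /cʰ/ (palatal), /qʰ/ (uvular).
Ejective: /pʼ/ (bilabial), /t̪ʼ/ (dental), /tʼ/ (alveolar), /cʼ/ (palatal).
The uvular row has no ejective member, so the gap is the ejective uvular stop /qʼ/.

/qʼ/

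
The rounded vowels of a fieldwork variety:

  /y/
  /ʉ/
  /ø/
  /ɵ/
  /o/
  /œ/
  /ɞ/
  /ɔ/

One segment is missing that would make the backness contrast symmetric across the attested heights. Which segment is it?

/u/

Front: /y/ (high), /ø/ (high-mid), /œ/ (low-mid).
Central: /ʉ/ (high), /ɵ/ (high-mid), /ɞ/ (low-mid).
Back: /o/ (high-mid), /ɔ/ (low-mid).
The high row has no back member, so the gap is the high back rounded vowel /u/.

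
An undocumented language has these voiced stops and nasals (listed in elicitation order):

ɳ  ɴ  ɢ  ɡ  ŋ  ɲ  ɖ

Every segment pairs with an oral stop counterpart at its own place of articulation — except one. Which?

Retroflex: /ɖ/ ~ /ɳ/
Velar: /ɡ/ ~ /ŋ/
Uvular: /ɢ/ ~ /ɴ/
Palatal: only /ɲ/ (nasal); no oral stop partner.
So /ɲ/ is the unpaired segment.

/ɲ/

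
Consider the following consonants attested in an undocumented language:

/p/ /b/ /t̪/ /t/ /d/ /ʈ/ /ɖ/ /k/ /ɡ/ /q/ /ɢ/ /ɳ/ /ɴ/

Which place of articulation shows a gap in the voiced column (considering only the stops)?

dental

bilabial: voiceless /p/, voiced /b/.
dental: voiceless /t̪/, voiced —.
alveolar: voiceless /t/, voiced /d/.
retroflex: voiceless /ʈ/, voiced /ɖ/.
velar: voiceless /k/, voiced /ɡ/.
uvular: voiceless /q/, voiced /ɢ/.
Every place of articulation has a voiced member except dental, where /d̪/ would be expected.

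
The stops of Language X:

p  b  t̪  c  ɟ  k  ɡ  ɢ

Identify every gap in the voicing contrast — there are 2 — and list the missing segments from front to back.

/d̪/, /q/

place of articulation  voiceless  voiced  
bilabial          p         b       
dental            t̪        —       
palatal           c         ɟ       
velar             k         ɡ       
uvular            —         ɢ       
Gaps, from front to back: dental lacks voiced (/d̪/); uvular lacks voiceless (/q/).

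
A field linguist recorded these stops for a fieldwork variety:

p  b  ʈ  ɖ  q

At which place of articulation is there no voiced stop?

Voiceless: /p/ (bilabial), /ʈ/ (retroflex), /q/ (uvular).
Voiced: /b/ (bilabial), /ɖ/ (retroflex).
Every place of articulation has a voiced member except uvular, where /ɢ/ would be expected.

uvular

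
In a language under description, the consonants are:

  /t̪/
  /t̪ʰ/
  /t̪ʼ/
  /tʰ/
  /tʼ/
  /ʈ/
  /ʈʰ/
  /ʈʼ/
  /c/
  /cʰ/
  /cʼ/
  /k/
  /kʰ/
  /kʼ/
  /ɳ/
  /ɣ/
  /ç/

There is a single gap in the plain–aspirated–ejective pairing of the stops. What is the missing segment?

/t/

Plain: /t̪/ (dental), /ʈ/ (retroflex), /c/ (palatal), /k/ (velar).
Aspirated: /t̪ʰ/ (dental), /tʰ/ (alveolar), /ʈʰ/ (retroflex), /cʰ/ (palatal), /kʰ/ (velar).
Ejective: /t̪ʼ/ (dental), /tʼ/ (alveolar), /ʈʼ/ (retroflex), /cʼ/ (palatal), /kʼ/ (velar).
The alveolar row has no plain member, so the gap is the plain alveolar stop /t/.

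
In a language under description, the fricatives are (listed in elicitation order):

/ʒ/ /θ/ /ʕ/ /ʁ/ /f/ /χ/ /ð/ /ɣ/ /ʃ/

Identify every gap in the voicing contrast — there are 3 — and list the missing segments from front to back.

/v/, /x/, /ħ/

Voiceless: /f/ (labiodental), /θ/ (dental), /ʃ/ (postalveolar), /χ/ (uvular).
Voiced: /ð/ (dental), /ʒ/ (postalveolar), /ɣ/ (velar), /ʁ/ (uvular), /ʕ/ (pharyngeal).
Gaps, from front to back: labiodental lacks voiced (/v/); velar lacks voiceless (/x/); pharyngeal lacks voiceless (/ħ/).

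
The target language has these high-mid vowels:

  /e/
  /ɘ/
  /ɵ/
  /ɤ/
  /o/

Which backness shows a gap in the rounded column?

front

backness          unrounded  rounded 
front             e         —       
central           ɘ         ɵ       
back              ɤ         o       
Every backness has a rounded member except front, where /ø/ would be expected.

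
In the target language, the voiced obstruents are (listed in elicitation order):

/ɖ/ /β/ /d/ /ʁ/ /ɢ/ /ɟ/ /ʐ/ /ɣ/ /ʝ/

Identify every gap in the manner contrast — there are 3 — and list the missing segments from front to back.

/b/, /z/, /ɡ/

bilabial: stop —, fricative /β/.
alveolar: stop /d/, fricative —.
retroflex: stop /ɖ/, fricative /ʐ/.
palatal: stop /ɟ/, fricative /ʝ/.
velar: stop —, fricative /ɣ/.
uvular: stop /ɢ/, fricative /ʁ/.
Gaps, from front to back: bilabial lacks stop (/b/); alveolar lacks fricative (/z/); velar lacks stop (/ɡ/).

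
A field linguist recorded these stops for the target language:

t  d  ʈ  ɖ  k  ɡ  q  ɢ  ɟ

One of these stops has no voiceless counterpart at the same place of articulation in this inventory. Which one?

/ɟ/

Alveolar: /t/ ~ /d/
Retroflex: /ʈ/ ~ /ɖ/
Velar: /k/ ~ /ɡ/
Uvular: /q/ ~ /ɢ/
Palatal: only /ɟ/ (voiced); no voiceless partner.
So /ɟ/ is the unpaired segment.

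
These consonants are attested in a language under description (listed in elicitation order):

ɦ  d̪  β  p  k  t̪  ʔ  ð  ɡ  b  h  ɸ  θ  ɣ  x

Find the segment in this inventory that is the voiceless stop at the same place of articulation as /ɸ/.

/ɸ/ is a voiceless bilabial fricative.
The voiceless stop at the same place is a voiceless bilabial stop — in this inventory, /p/.

/p/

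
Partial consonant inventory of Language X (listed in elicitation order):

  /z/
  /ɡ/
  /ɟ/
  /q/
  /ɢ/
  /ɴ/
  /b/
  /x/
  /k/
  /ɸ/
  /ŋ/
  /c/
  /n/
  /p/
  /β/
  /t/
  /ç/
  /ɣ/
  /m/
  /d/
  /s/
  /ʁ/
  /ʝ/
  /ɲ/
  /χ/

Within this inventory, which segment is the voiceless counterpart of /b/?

/b/ is a voiced bilabial stop.
The voiceless counterpart is a voiceless bilabial stop — in this inventory, /p/.

/p/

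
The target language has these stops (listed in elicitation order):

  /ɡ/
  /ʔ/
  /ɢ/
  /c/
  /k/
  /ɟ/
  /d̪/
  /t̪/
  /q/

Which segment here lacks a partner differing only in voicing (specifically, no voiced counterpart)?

/ʔ/

Dental: /t̪/ ~ /d̪/
Palatal: /c/ ~ /ɟ/
Velar: /k/ ~ /ɡ/
Uvular: /q/ ~ /ɢ/
Glottal: only /ʔ/ (voiceless); no voiced partner.
So /ʔ/ is the unpaired segment.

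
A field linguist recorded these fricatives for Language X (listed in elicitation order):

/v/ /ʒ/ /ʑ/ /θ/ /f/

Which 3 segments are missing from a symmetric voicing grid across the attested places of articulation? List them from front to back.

/ð/, /ʃ/, /ɕ/

labiodental: voiceless /f/, voiced /v/.
dental: voiceless /θ/, voiced —.
postalveolar: voiceless —, voiced /ʒ/.
alveolo-palatal: voiceless —, voiced /ʑ/.
Gaps, from front to back: dental lacks voiced (/ð/); postalveolar lacks voiceless (/ʃ/); alveolo-palatal lacks voiceless (/ɕ/).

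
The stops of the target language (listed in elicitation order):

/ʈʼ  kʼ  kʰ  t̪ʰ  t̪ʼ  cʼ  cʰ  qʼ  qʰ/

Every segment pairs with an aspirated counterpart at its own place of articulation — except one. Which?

/ʈʼ/

Dental: /t̪ʰ/ ~ /t̪ʼ/
Palatal: /cʰ/ ~ /cʼ/
Velar: /kʰ/ ~ /kʼ/
Uvular: /qʰ/ ~ /qʼ/
Retroflex: only /ʈʼ/ (ejective); no aspirated partner.
So /ʈʼ/ is the unpaired segment.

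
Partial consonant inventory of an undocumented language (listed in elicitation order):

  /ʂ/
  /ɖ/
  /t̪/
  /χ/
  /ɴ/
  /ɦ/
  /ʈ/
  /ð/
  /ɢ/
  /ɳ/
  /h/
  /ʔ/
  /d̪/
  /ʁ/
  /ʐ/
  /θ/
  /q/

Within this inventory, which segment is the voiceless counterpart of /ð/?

/θ/

/ð/ is a voiced dental fricative.
The voiceless counterpart is a voiceless dental fricative — in this inventory, /θ/.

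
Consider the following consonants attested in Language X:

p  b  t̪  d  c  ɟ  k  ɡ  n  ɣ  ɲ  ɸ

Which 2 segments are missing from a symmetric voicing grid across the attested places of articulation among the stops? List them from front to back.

/d̪/, /t/

place of articulation  voiceless  voiced  
bilabial          p         b       
dental            t̪        —       
alveolar          —         d       
palatal           c         ɟ       
velar             k         ɡ       
Gaps, from front to back: dental lacks voiced (/d̪/); alveolar lacks voiceless (/t/).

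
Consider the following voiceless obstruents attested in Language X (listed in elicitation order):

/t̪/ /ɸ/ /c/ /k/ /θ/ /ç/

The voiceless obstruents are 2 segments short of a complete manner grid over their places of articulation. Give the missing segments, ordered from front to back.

bilabial: stop —, fricative /ɸ/.
dental: stop /t̪/, fricative /θ/.
palatal: stop /c/, fricative /ç/.
velar: stop /k/, fricative —.
Gaps, from front to back: bilabial lacks stop (/p/); velar lacks fricative (/x/).

/p/, /x/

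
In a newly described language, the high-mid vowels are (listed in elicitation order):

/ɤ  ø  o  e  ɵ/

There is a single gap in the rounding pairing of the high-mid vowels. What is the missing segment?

/ɘ/

Unrounded: /e/ (front), /ɤ/ (back).
Rounded: /ø/ (front), /ɵ/ (central), /o/ (back).
The central row has no unrounded member, so the gap is the central unrounded vowel /ɘ/.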